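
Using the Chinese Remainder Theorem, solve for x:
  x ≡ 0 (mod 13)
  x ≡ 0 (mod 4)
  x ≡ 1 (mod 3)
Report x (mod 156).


Moduli 13, 4, 3 are pairwise coprime; by CRT there is a unique solution modulo M = 13 · 4 · 3 = 156.
Solve pairwise, accumulating the modulus:
  Start with x ≡ 0 (mod 13).
  Combine with x ≡ 0 (mod 4): since gcd(13, 4) = 1, we get a unique residue mod 52.
    Write x = 0 + 13·t and substitute into x ≡ 0 (mod 4): 13·t ≡ 0 − 0 = 0 (mod 4).
    Reduce coefficients mod 4: 1·t ≡ 0 (mod 4).
    So t ≡ 0 (mod 4).
    Then x = 0 + 13·0 = 0, valid modulo lcm(13, 4) = 52: x ≡ 0 (mod 52).
  Combine with x ≡ 1 (mod 3): since gcd(52, 3) = 1, we get a unique residue mod 156.
    Write x = 0 + 52·t and substitute into x ≡ 1 (mod 3): 52·t ≡ 1 − 0 = 1 (mod 3).
    Reduce coefficients mod 3: 1·t ≡ 1 (mod 3).
    So t ≡ 1 (mod 3).
    Then x = 0 + 52·1 = 52, valid modulo lcm(52, 3) = 156: x ≡ 52 (mod 156).
Verify: 52 mod 13 = 0 ✓, 52 mod 4 = 0 ✓, 52 mod 3 = 1 ✓.

x ≡ 52 (mod 156).


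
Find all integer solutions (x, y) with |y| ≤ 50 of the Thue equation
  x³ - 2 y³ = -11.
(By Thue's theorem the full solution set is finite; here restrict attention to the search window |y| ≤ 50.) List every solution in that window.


The equation is x³ - 2y³ = -11. For fixed y, x³ = 2·y³ − 11, so a solution requires the RHS to be a perfect cube.
Strategy: iterate y from -50 to 50, compute RHS = 2·y³ − 11, and check whether it is a (positive or negative) perfect cube.
Check small values of y:
  y = 0: RHS = -11 is not a perfect cube.
  y = 1: RHS = -9 is not a perfect cube.
  y = -1: RHS = -13 is not a perfect cube.
  y = 2: RHS = 5 is not a perfect cube.
  y = -2: RHS = -27 = (-3)³ ⇒ x = -3 works.
  y = 3: RHS = 43 is not a perfect cube.
  y = -3: RHS = -65 is not a perfect cube.
Continuing the search up to |y| = 50 finds no further solutions beyond those listed.
Collected solutions: (-3, -2).

Solutions (with |y| ≤ 50): (-3, -2).


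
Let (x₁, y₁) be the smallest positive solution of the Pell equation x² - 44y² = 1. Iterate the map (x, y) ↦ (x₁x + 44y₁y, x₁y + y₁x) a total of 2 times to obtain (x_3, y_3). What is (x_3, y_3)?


Step 1: Find the fundamental solution (x₁, y₁) of x² - 44y² = 1.
  Expand √44 as a continued fraction. a₀ = ⌊√44⌋ = 6; iterate m_{k+1} = d_k·a_k − m_k, d_{k+1} = (44 − m_{k+1}²)/d_k, a_{k+1} = ⌊(a₀ + m_{k+1})/d_{k+1}⌋ (starting m₀ = 0, d₀ = 1), with convergents p_k = a_k·p_{k-1} + p_{k-2}, q_k = a_k·q_{k-1} + q_{k-2} (p₋₁ = 1, q₋₁ = 0):
  k = 0: a₀ = 6; p₀/q₀ = 6/1; p₀² − 44·q₀² = 36 − 44 = -8.
  k = 1: m = 6, d = 8, a = ⌊(6 + 6)/8⌋ = 1; p/q = (1·6 + 1)/(1·1 + 0) = 7/1; p² − 44·q² = 49 − 44 = 5.
  k = 2: m = 2, d = 5, a = ⌊(6 + 2)/5⌋ = 1; p/q = (1·7 + 6)/(1·1 + 1) = 13/2; p² − 44·q² = 169 − 176 = -7.
  k = 3: m = 3, d = 7, a = ⌊(6 + 3)/7⌋ = 1; p/q = (1·13 + 7)/(1·2 + 1) = 20/3; p² − 44·q² = 400 − 396 = 4.
  k = 4: m = 4, d = 4, a = ⌊(6 + 4)/4⌋ = 2; p/q = (2·20 + 13)/(2·3 + 2) = 53/8; p² − 44·q² = 2809 − 2816 = -7.
  k = 5: m = 4, d = 7, a = ⌊(6 + 4)/7⌋ = 1; p/q = (1·53 + 20)/(1·8 + 3) = 73/11; p² − 44·q² = 5329 − 5324 = 5.
  k = 6: m = 3, d = 5, a = ⌊(6 + 3)/5⌋ = 1; p/q = (1·73 + 53)/(1·11 + 8) = 126/19; p² − 44·q² = 15876 − 15884 = -8.
  k = 7: m = 2, d = 8, a = ⌊(6 + 2)/8⌋ = 1; p/q = (1·126 + 73)/(1·19 + 11) = 199/30; p² − 44·q² = 39601 − 39600 = 1.
  The first convergent with p² − 44·q² = 1 gives the fundamental solution (x₁, y₁) = (199, 30).
Step 2: Apply the recurrence (x_{n+1}, y_{n+1}) = (x₁x_n + 44y₁y_n, x₁y_n + y₁x_n) repeatedly.
  From (x_1, y_1) = (199, 30): x_2 = 199·199 + 44·30·30 = 79201; y_2 = 199·30 + 30·199 = 11940.
  From (x_2, y_2) = (79201, 11940): x_3 = 199·79201 + 44·30·11940 = 31521799; y_3 = 199·11940 + 30·79201 = 4752090.
Step 3: Verify x_3² - 44·y_3² = 993623812196401 - 993623812196400 = 1 (should be 1). ✓

(x_1, y_1) = (199, 30); (x_3, y_3) = (31521799, 4752090).


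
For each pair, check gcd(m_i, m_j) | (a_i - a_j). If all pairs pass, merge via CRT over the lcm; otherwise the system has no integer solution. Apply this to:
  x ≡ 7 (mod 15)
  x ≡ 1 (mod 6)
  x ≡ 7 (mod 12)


Moduli 15, 6, 12 are not pairwise coprime, so CRT works modulo lcm(m_i) when all pairwise compatibility conditions hold.
Pairwise compatibility: gcd(m_i, m_j) must divide a_i - a_j for every pair.
Merge one congruence at a time:
  Start: x ≡ 7 (mod 15).
  Combine with x ≡ 1 (mod 6): gcd(15, 6) = 3; 1 - 7 = -6, which IS divisible by 3, so compatible.
    Write x = 7 + 15·t and substitute into x ≡ 1 (mod 6): 15·t ≡ 1 − 7 = -6 (mod 6).
    Divide the congruence (and modulus) by g = 3: 5·t ≡ -2 (mod 2).
    Reduce coefficients mod 2: 1·t ≡ 0 (mod 2).
    So t ≡ 0 (mod 2).
    Then x = 7 + 15·0 = 7, valid modulo lcm(15, 6) = 30: x ≡ 7 (mod 30).
  Combine with x ≡ 7 (mod 12): gcd(30, 12) = 6; 7 - 7 = 0, which IS divisible by 6, so compatible.
    Write x = 7 + 30·t and substitute into x ≡ 7 (mod 12): 30·t ≡ 7 − 7 = 0 (mod 12).
    Divide the congruence (and modulus) by g = 6: 5·t ≡ 0 (mod 2).
    Reduce coefficients mod 2: 1·t ≡ 0 (mod 2).
    So t ≡ 0 (mod 2).
    Then x = 7 + 30·0 = 7, valid modulo lcm(30, 12) = 60: x ≡ 7 (mod 60).
Verify: 7 mod 15 = 7, 7 mod 6 = 1, 7 mod 12 = 7.

x ≡ 7 (mod 60).


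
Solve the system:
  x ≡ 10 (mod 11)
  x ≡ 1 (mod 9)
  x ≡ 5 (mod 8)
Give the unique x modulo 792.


Moduli 11, 9, 8 are pairwise coprime; by CRT there is a unique solution modulo M = 11 · 9 · 8 = 792.
Solve pairwise, accumulating the modulus:
  Start with x ≡ 10 (mod 11).
  Combine with x ≡ 1 (mod 9): since gcd(11, 9) = 1, we get a unique residue mod 99.
    Write x = 10 + 11·t and substitute into x ≡ 1 (mod 9): 11·t ≡ 1 − 10 = -9 (mod 9).
    Reduce coefficients mod 9: 2·t ≡ 0 (mod 9).
    The inverse of 2 mod 9 is 5 (since 2·5 = 10 = 1·9 + 1), so t ≡ 5·0 = 0 ≡ 0 (mod 9).
    Then x = 10 + 11·0 = 10, valid modulo lcm(11, 9) = 99: x ≡ 10 (mod 99).
  Combine with x ≡ 5 (mod 8): since gcd(99, 8) = 1, we get a unique residue mod 792.
    Write x = 10 + 99·t and substitute into x ≡ 5 (mod 8): 99·t ≡ 5 − 10 = -5 (mod 8).
    Reduce coefficients mod 8: 3·t ≡ 3 (mod 8).
    The inverse of 3 mod 8 is 3 (since 3·3 = 9 = 1·8 + 1), so t ≡ 3·3 = 9 ≡ 1 (mod 8).
    Then x = 10 + 99·1 = 109, valid modulo lcm(99, 8) = 792: x ≡ 109 (mod 792).
Verify: 109 mod 11 = 10 ✓, 109 mod 9 = 1 ✓, 109 mod 8 = 5 ✓.

x ≡ 109 (mod 792).


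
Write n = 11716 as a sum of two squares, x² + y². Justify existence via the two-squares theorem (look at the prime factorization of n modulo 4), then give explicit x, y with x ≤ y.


Step 1: Factor n = 11716 = 2^2 · 29 · 101.
Step 2: Check the mod-4 condition on each prime factor: 2 = 2 (special); 29 ≡ 1 (mod 4), exponent 1; 101 ≡ 1 (mod 4), exponent 1.
All primes ≡ 3 (mod 4) appear to even exponent (or don't appear), so by the two-squares theorem n IS expressible as a sum of two squares.
Step 3: Build a representation. Group n = k² · m with k = 2 and m = 29 · 101 = 2929 (a product of primes ≡ 1 (mod 4)); a representation of m scales to one of n via (k·x)² + (k·y)² = k²(x² + y²). Each prime p ≡ 1 (mod 4) is itself a sum of two squares; find a² by testing p − a² for a perfect square:
  29: 29 − 1² = 28, 29 − 2² = 25 = 5² ⇒ 29 = 2² + 5².
  101: 101 − 1² = 100 = 10² ⇒ 101 = 1² + 10².
  Combine using the Brahmagupta–Fibonacci identity (a² + b²)(c² + d²) = (ac − bd)² + (ad + bc)² = (ac + bd)² + (ad − bc)²:
  29 · 101 = 2929: from (2² + 5²)(1² + 10²), take (2·1 − 5·10, 2·10 + 5·1) = (2 − 50, 20 + 5) = (-48, 25); dropping signs (only squares matter) gives (48, 25); check 48² + 25² = 2304 + 625 = 2929 ✓.
  Scale by k = 2: (2·48, 2·25) = (96, 50).
Step 4: Order so x ≤ y and verify: 50² + 96² = 2500 + 9216 = 11716 = n. ✓

n = 11716 = 50² + 96² (one valid representation with x ≤ y).


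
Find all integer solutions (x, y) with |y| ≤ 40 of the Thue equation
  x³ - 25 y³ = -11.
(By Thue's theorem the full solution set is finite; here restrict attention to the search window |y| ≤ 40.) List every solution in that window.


The equation is x³ - 25y³ = -11. For fixed y, x³ = 25·y³ − 11, so a solution requires the RHS to be a perfect cube.
Strategy: iterate y from -40 to 40, compute RHS = 25·y³ − 11, and check whether it is a (positive or negative) perfect cube.
Check small values of y:
  y = 0: RHS = -11 is not a perfect cube.
  y = 1: RHS = 14 is not a perfect cube.
  y = -1: RHS = -36 is not a perfect cube.
  y = 2: RHS = 189 is not a perfect cube.
  y = -2: RHS = -211 is not a perfect cube.
  y = 3: RHS = 664 is not a perfect cube.
  y = -3: RHS = -686 is not a perfect cube.
Continuing the search up to |y| = 40 finds no solutions either.
No (x, y) in the scanned range satisfies the equation.

No integer solutions with |y| ≤ 40.


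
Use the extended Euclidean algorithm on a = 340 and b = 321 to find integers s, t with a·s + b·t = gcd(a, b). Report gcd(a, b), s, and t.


Euclidean algorithm on (340, 321) — divide until remainder is 0:
  340 = 1 · 321 + 19
  321 = 16 · 19 + 17
  19 = 1 · 17 + 2
  17 = 8 · 2 + 1
  2 = 2 · 1 + 0
gcd(340, 321) = 1.
Track Bezout coefficients alongside the remainders: start with r₀ = 340 = a·1 + b·0 (s = 1, t = 0) and r₁ = 321 = a·0 + b·1 (s = 0, t = 1); each new remainder r_{k+1} = r_{k-1} − q_k·r_k inherits s_{k+1} = s_{k-1} − q_k·s_k, t_{k+1} = t_{k-1} − q_k·t_k, so r_k = a·s_k + b·t_k at every step:
  q = 1: r = 19, s = 1 − 1·0 = 1, t = 0 − 1·1 = -1  (check: 340·1 + 321·(-1) = 19)
  q = 16: r = 17, s = 0 − 16·1 = -16, t = 1 − 16·(-1) = 17  (check: 340·(-16) + 321·17 = 17)
  q = 1: r = 2, s = 1 − 1·(-16) = 17, t = -1 − 1·17 = -18  (check: 340·17 + 321·(-18) = 2)
  q = 8: r = 1, s = -16 − 8·17 = -152, t = 17 − 8·(-18) = 161  (check: 340·(-152) + 321·161 = 1)
The row with r = 1 (the gcd) gives the Bezout coefficients s = -152, t = 161.
Result: 340 · (-152) + 321 · (161) = 1.

gcd(340, 321) = 1; s = -152, t = 161 (check: 340·(-152) + 321·161 = 1).


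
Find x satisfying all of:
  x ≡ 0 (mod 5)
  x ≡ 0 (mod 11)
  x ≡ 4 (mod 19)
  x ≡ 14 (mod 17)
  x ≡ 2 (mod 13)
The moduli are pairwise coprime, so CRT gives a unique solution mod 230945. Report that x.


Product of moduli M = 5 · 11 · 19 · 17 · 13 = 230945.
Merge one congruence at a time:
  Start: x ≡ 0 (mod 5).
  Combine with x ≡ 0 (mod 11); new modulus lcm = 55.
    Write x = 0 + 5·t and substitute into x ≡ 0 (mod 11): 5·t ≡ 0 − 0 = 0 (mod 11).
    The inverse of 5 mod 11 is 9 (since 5·9 = 45 = 4·11 + 1), so t ≡ 9·0 = 0 ≡ 0 (mod 11).
    Then x = 0 + 5·0 = 0, valid modulo lcm(5, 11) = 55: x ≡ 0 (mod 55).
  Combine with x ≡ 4 (mod 19); new modulus lcm = 1045.
    Write x = 0 + 55·t and substitute into x ≡ 4 (mod 19): 55·t ≡ 4 − 0 = 4 (mod 19).
    Reduce coefficients mod 19: 17·t ≡ 4 (mod 19).
    The inverse of 17 mod 19 is 9 (since 17·9 = 153 = 8·19 + 1), so t ≡ 9·4 = 36 ≡ 17 (mod 19).
    Then x = 0 + 55·17 = 935, valid modulo lcm(55, 19) = 1045: x ≡ 935 (mod 1045).
  Combine with x ≡ 14 (mod 17); new modulus lcm = 17765.
    Write x = 935 + 1045·t and substitute into x ≡ 14 (mod 17): 1045·t ≡ 14 − 935 = -921 (mod 17).
    Reduce coefficients mod 17: 8·t ≡ 14 (mod 17).
    The inverse of 8 mod 17 is 15 (since 8·15 = 120 = 7·17 + 1), so t ≡ 15·14 = 210 ≡ 6 (mod 17).
    Then x = 935 + 1045·6 = 7205, valid modulo lcm(1045, 17) = 17765: x ≡ 7205 (mod 17765).
  Combine with x ≡ 2 (mod 13); new modulus lcm = 230945.
    Write x = 7205 + 17765·t and substitute into x ≡ 2 (mod 13): 17765·t ≡ 2 − 7205 = -7203 (mod 13).
    Reduce coefficients mod 13: 7·t ≡ 12 (mod 13).
    The inverse of 7 mod 13 is 2 (since 7·2 = 14 = 1·13 + 1), so t ≡ 2·12 = 24 ≡ 11 (mod 13).
    Then x = 7205 + 17765·11 = 202620, valid modulo lcm(17765, 13) = 230945: x ≡ 202620 (mod 230945).
Verify against each original: 202620 mod 5 = 0, 202620 mod 11 = 0, 202620 mod 19 = 4, 202620 mod 17 = 14, 202620 mod 13 = 2.

x ≡ 202620 (mod 230945).


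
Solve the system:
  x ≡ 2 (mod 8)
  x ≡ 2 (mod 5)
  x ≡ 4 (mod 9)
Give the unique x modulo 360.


Moduli 8, 5, 9 are pairwise coprime; by CRT there is a unique solution modulo M = 8 · 5 · 9 = 360.
Solve pairwise, accumulating the modulus:
  Start with x ≡ 2 (mod 8).
  Combine with x ≡ 2 (mod 5): since gcd(8, 5) = 1, we get a unique residue mod 40.
    Write x = 2 + 8·t and substitute into x ≡ 2 (mod 5): 8·t ≡ 2 − 2 = 0 (mod 5).
    Reduce coefficients mod 5: 3·t ≡ 0 (mod 5).
    The inverse of 3 mod 5 is 2 (since 3·2 = 6 = 1·5 + 1), so t ≡ 2·0 = 0 ≡ 0 (mod 5).
    Then x = 2 + 8·0 = 2, valid modulo lcm(8, 5) = 40: x ≡ 2 (mod 40).
  Combine with x ≡ 4 (mod 9): since gcd(40, 9) = 1, we get a unique residue mod 360.
    Write x = 2 + 40·t and substitute into x ≡ 4 (mod 9): 40·t ≡ 4 − 2 = 2 (mod 9).
    Reduce coefficients mod 9: 4·t ≡ 2 (mod 9).
    The inverse of 4 mod 9 is 7 (since 4·7 = 28 = 3·9 + 1), so t ≡ 7·2 = 14 ≡ 5 (mod 9).
    Then x = 2 + 40·5 = 202, valid modulo lcm(40, 9) = 360: x ≡ 202 (mod 360).
Verify: 202 mod 8 = 2 ✓, 202 mod 5 = 2 ✓, 202 mod 9 = 4 ✓.

x ≡ 202 (mod 360).


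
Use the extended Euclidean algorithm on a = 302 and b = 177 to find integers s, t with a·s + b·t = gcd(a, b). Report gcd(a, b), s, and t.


Euclidean algorithm on (302, 177) — divide until remainder is 0:
  302 = 1 · 177 + 125
  177 = 1 · 125 + 52
  125 = 2 · 52 + 21
  52 = 2 · 21 + 10
  21 = 2 · 10 + 1
  10 = 10 · 1 + 0
gcd(302, 177) = 1.
Track Bezout coefficients alongside the remainders: start with r₀ = 302 = a·1 + b·0 (s = 1, t = 0) and r₁ = 177 = a·0 + b·1 (s = 0, t = 1); each new remainder r_{k+1} = r_{k-1} − q_k·r_k inherits s_{k+1} = s_{k-1} − q_k·s_k, t_{k+1} = t_{k-1} − q_k·t_k, so r_k = a·s_k + b·t_k at every step:
  q = 1: r = 125, s = 1 − 1·0 = 1, t = 0 − 1·1 = -1  (check: 302·1 + 177·(-1) = 125)
  q = 1: r = 52, s = 0 − 1·1 = -1, t = 1 − 1·(-1) = 2  (check: 302·(-1) + 177·2 = 52)
  q = 2: r = 21, s = 1 − 2·(-1) = 3, t = -1 − 2·2 = -5  (check: 302·3 + 177·(-5) = 21)
  q = 2: r = 10, s = -1 − 2·3 = -7, t = 2 − 2·(-5) = 12  (check: 302·(-7) + 177·12 = 10)
  q = 2: r = 1, s = 3 − 2·(-7) = 17, t = -5 − 2·12 = -29  (check: 302·17 + 177·(-29) = 1)
The row with r = 1 (the gcd) gives the Bezout coefficients s = 17, t = -29.
Result: 302 · (17) + 177 · (-29) = 1.

gcd(302, 177) = 1; s = 17, t = -29 (check: 302·17 + 177·(-29) = 1).


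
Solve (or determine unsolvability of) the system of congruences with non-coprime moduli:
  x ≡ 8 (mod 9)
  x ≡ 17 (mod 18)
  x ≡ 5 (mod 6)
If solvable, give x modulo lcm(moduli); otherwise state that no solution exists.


Moduli 9, 18, 6 are not pairwise coprime, so CRT works modulo lcm(m_i) when all pairwise compatibility conditions hold.
Pairwise compatibility: gcd(m_i, m_j) must divide a_i - a_j for every pair.
Merge one congruence at a time:
  Start: x ≡ 8 (mod 9).
  Combine with x ≡ 17 (mod 18): gcd(9, 18) = 9; 17 - 8 = 9, which IS divisible by 9, so compatible.
    Write x = 8 + 9·t and substitute into x ≡ 17 (mod 18): 9·t ≡ 17 − 8 = 9 (mod 18).
    Divide the congruence (and modulus) by g = 9: 1·t ≡ 1 (mod 2).
    So t ≡ 1 (mod 2).
    Then x = 8 + 9·1 = 17, valid modulo lcm(9, 18) = 18: x ≡ 17 (mod 18).
  Combine with x ≡ 5 (mod 6): gcd(18, 6) = 6; 5 - 17 = -12, which IS divisible by 6, so compatible.
    Write x = 17 + 18·t and substitute into x ≡ 5 (mod 6): 18·t ≡ 5 − 17 = -12 (mod 6).
    Divide the congruence (and modulus) by g = 6: 3·t ≡ -2 (mod 1).
    Modulo 1 every t works; take t = 0.
    Then x = 17 + 18·0 = 17, valid modulo lcm(18, 6) = 18: x ≡ 17 (mod 18).
Verify: 17 mod 9 = 8, 17 mod 18 = 17, 17 mod 6 = 5.

x ≡ 17 (mod 18).


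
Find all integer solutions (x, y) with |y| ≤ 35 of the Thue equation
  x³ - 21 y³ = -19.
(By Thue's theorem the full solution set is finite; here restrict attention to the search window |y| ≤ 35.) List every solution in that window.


The equation is x³ - 21y³ = -19. For fixed y, x³ = 21·y³ − 19, so a solution requires the RHS to be a perfect cube.
Strategy: iterate y from -35 to 35, compute RHS = 21·y³ − 19, and check whether it is a (positive or negative) perfect cube.
Check small values of y:
  y = 0: RHS = -19 is not a perfect cube.
  y = 1: RHS = 2 is not a perfect cube.
  y = -1: RHS = -40 is not a perfect cube.
  y = 2: RHS = 149 is not a perfect cube.
  y = -2: RHS = -187 is not a perfect cube.
  y = 3: RHS = 548 is not a perfect cube.
  y = -3: RHS = -586 is not a perfect cube.
Continuing the search up to |y| = 35 finds no solutions either.
No (x, y) in the scanned range satisfies the equation.

No integer solutions with |y| ≤ 35.


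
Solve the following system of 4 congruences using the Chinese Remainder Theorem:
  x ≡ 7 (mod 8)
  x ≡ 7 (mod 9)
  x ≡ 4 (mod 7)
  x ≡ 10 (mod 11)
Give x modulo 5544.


Product of moduli M = 8 · 9 · 7 · 11 = 5544.
Merge one congruence at a time:
  Start: x ≡ 7 (mod 8).
  Combine with x ≡ 7 (mod 9); new modulus lcm = 72.
    Write x = 7 + 8·t and substitute into x ≡ 7 (mod 9): 8·t ≡ 7 − 7 = 0 (mod 9).
    The inverse of 8 mod 9 is 8 (since 8·8 = 64 = 7·9 + 1), so t ≡ 8·0 = 0 ≡ 0 (mod 9).
    Then x = 7 + 8·0 = 7, valid modulo lcm(8, 9) = 72: x ≡ 7 (mod 72).
  Combine with x ≡ 4 (mod 7); new modulus lcm = 504.
    Write x = 7 + 72·t and substitute into x ≡ 4 (mod 7): 72·t ≡ 4 − 7 = -3 (mod 7).
    Reduce coefficients mod 7: 2·t ≡ 4 (mod 7).
    The inverse of 2 mod 7 is 4 (since 2·4 = 8 = 1·7 + 1), so t ≡ 4·4 = 16 ≡ 2 (mod 7).
    Then x = 7 + 72·2 = 151, valid modulo lcm(72, 7) = 504: x ≡ 151 (mod 504).
  Combine with x ≡ 10 (mod 11); new modulus lcm = 5544.
    Write x = 151 + 504·t and substitute into x ≡ 10 (mod 11): 504·t ≡ 10 − 151 = -141 (mod 11).
    Reduce coefficients mod 11: 9·t ≡ 2 (mod 11).
    The inverse of 9 mod 11 is 5 (since 9·5 = 45 = 4·11 + 1), so t ≡ 5·2 = 10 ≡ 10 (mod 11).
    Then x = 151 + 504·10 = 5191, valid modulo lcm(504, 11) = 5544: x ≡ 5191 (mod 5544).
Verify against each original: 5191 mod 8 = 7, 5191 mod 9 = 7, 5191 mod 7 = 4, 5191 mod 11 = 10.

x ≡ 5191 (mod 5544).


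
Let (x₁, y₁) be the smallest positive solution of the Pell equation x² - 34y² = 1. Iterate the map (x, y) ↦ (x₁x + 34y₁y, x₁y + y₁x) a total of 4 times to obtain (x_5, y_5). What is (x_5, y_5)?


Step 1: Find the fundamental solution (x₁, y₁) of x² - 34y² = 1.
  Expand √34 as a continued fraction. a₀ = ⌊√34⌋ = 5; iterate m_{k+1} = d_k·a_k − m_k, d_{k+1} = (34 − m_{k+1}²)/d_k, a_{k+1} = ⌊(a₀ + m_{k+1})/d_{k+1}⌋ (starting m₀ = 0, d₀ = 1), with convergents p_k = a_k·p_{k-1} + p_{k-2}, q_k = a_k·q_{k-1} + q_{k-2} (p₋₁ = 1, q₋₁ = 0):
  k = 0: a₀ = 5; p₀/q₀ = 5/1; p₀² − 34·q₀² = 25 − 34 = -9.
  k = 1: m = 5, d = 9, a = ⌊(5 + 5)/9⌋ = 1; p/q = (1·5 + 1)/(1·1 + 0) = 6/1; p² − 34·q² = 36 − 34 = 2.
  k = 2: m = 4, d = 2, a = ⌊(5 + 4)/2⌋ = 4; p/q = (4·6 + 5)/(4·1 + 1) = 29/5; p² − 34·q² = 841 − 850 = -9.
  k = 3: m = 4, d = 9, a = ⌊(5 + 4)/9⌋ = 1; p/q = (1·29 + 6)/(1·5 + 1) = 35/6; p² − 34·q² = 1225 − 1224 = 1.
  The first convergent with p² − 34·q² = 1 gives the fundamental solution (x₁, y₁) = (35, 6).
Step 2: Apply the recurrence (x_{n+1}, y_{n+1}) = (x₁x_n + 34y₁y_n, x₁y_n + y₁x_n) repeatedly.
  From (x_1, y_1) = (35, 6): x_2 = 35·35 + 34·6·6 = 2449; y_2 = 35·6 + 6·35 = 420.
  From (x_2, y_2) = (2449, 420): x_3 = 35·2449 + 34·6·420 = 171395; y_3 = 35·420 + 6·2449 = 29394.
  From (x_3, y_3) = (171395, 29394): x_4 = 35·171395 + 34·6·29394 = 11995201; y_4 = 35·29394 + 6·171395 = 2057160.
  From (x_4, y_4) = (11995201, 2057160): x_5 = 35·11995201 + 34·6·2057160 = 839492675; y_5 = 35·2057160 + 6·11995201 = 143971806.
Step 3: Verify x_5² - 34·y_5² = 704747951378655625 - 704747951378655624 = 1 (should be 1). ✓

(x_1, y_1) = (35, 6); (x_5, y_5) = (839492675, 143971806).


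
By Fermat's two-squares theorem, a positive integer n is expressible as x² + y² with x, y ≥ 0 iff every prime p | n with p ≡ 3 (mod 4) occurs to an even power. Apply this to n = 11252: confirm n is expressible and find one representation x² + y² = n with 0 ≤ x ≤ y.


Step 1: Factor n = 11252 = 2^2 · 29 · 97.
Step 2: Check the mod-4 condition on each prime factor: 2 = 2 (special); 29 ≡ 1 (mod 4), exponent 1; 97 ≡ 1 (mod 4), exponent 1.
All primes ≡ 3 (mod 4) appear to even exponent (or don't appear), so by the two-squares theorem n IS expressible as a sum of two squares.
Step 3: Build a representation. Group n = k² · m with k = 2 and m = 29 · 97 = 2813 (a product of primes ≡ 1 (mod 4)); a representation of m scales to one of n via (k·x)² + (k·y)² = k²(x² + y²). Each prime p ≡ 1 (mod 4) is itself a sum of two squares; find a² by testing p − a² for a perfect square:
  29: 29 − 1² = 28, 29 − 2² = 25 = 5² ⇒ 29 = 2² + 5².
  97: 97 − 1² = 96, 97 − 2² = 93, 97 − 3² = 88, 97 − 4² = 81 = 9² ⇒ 97 = 4² + 9².
  Combine using the Brahmagupta–Fibonacci identity (a² + b²)(c² + d²) = (ac − bd)² + (ad + bc)² = (ac + bd)² + (ad − bc)²:
  29 · 97 = 2813: from (2² + 5²)(4² + 9²), take (2·4 − 5·9, 2·9 + 5·4) = (8 − 45, 18 + 20) = (-37, 38); dropping signs (only squares matter) gives (37, 38); check 37² + 38² = 1369 + 1444 = 2813 ✓.
  Scale by k = 2: (2·37, 2·38) = (74, 76).
Step 4: Order so x ≤ y and verify: 74² + 76² = 5476 + 5776 = 11252 = n. ✓

n = 11252 = 74² + 76² (one valid representation with x ≤ y).


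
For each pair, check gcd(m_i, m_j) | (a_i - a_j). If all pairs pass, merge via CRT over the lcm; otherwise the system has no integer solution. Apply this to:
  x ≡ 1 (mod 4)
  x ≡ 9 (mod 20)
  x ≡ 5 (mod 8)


Moduli 4, 20, 8 are not pairwise coprime, so CRT works modulo lcm(m_i) when all pairwise compatibility conditions hold.
Pairwise compatibility: gcd(m_i, m_j) must divide a_i - a_j for every pair.
Merge one congruence at a time:
  Start: x ≡ 1 (mod 4).
  Combine with x ≡ 9 (mod 20): gcd(4, 20) = 4; 9 - 1 = 8, which IS divisible by 4, so compatible.
    Write x = 1 + 4·t and substitute into x ≡ 9 (mod 20): 4·t ≡ 9 − 1 = 8 (mod 20).
    Divide the congruence (and modulus) by g = 4: 1·t ≡ 2 (mod 5).
    So t ≡ 2 (mod 5).
    Then x = 1 + 4·2 = 9, valid modulo lcm(4, 20) = 20: x ≡ 9 (mod 20).
  Combine with x ≡ 5 (mod 8): gcd(20, 8) = 4; 5 - 9 = -4, which IS divisible by 4, so compatible.
    Write x = 9 + 20·t and substitute into x ≡ 5 (mod 8): 20·t ≡ 5 − 9 = -4 (mod 8).
    Divide the congruence (and modulus) by g = 4: 5·t ≡ -1 (mod 2).
    Reduce coefficients mod 2: 1·t ≡ 1 (mod 2).
    So t ≡ 1 (mod 2).
    Then x = 9 + 20·1 = 29, valid modulo lcm(20, 8) = 40: x ≡ 29 (mod 40).
Verify: 29 mod 4 = 1, 29 mod 20 = 9, 29 mod 8 = 5.

x ≡ 29 (mod 40).


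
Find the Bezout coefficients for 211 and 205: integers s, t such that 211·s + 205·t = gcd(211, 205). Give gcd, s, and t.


Euclidean algorithm on (211, 205) — divide until remainder is 0:
  211 = 1 · 205 + 6
  205 = 34 · 6 + 1
  6 = 6 · 1 + 0
gcd(211, 205) = 1.
Track Bezout coefficients alongside the remainders: start with r₀ = 211 = a·1 + b·0 (s = 1, t = 0) and r₁ = 205 = a·0 + b·1 (s = 0, t = 1); each new remainder r_{k+1} = r_{k-1} − q_k·r_k inherits s_{k+1} = s_{k-1} − q_k·s_k, t_{k+1} = t_{k-1} − q_k·t_k, so r_k = a·s_k + b·t_k at every step:
  q = 1: r = 6, s = 1 − 1·0 = 1, t = 0 − 1·1 = -1  (check: 211·1 + 205·(-1) = 6)
  q = 34: r = 1, s = 0 − 34·1 = -34, t = 1 − 34·(-1) = 35  (check: 211·(-34) + 205·35 = 1)
The row with r = 1 (the gcd) gives the Bezout coefficients s = -34, t = 35.
Result: 211 · (-34) + 205 · (35) = 1.

gcd(211, 205) = 1; s = -34, t = 35 (check: 211·(-34) + 205·35 = 1).


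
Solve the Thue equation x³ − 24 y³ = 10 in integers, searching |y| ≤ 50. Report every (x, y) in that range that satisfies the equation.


The equation is x³ - 24y³ = 10. For fixed y, x³ = 24·y³ + 10, so a solution requires the RHS to be a perfect cube.
Strategy: iterate y from -50 to 50, compute RHS = 24·y³ + 10, and check whether it is a (positive or negative) perfect cube.
Check small values of y:
  y = 0: RHS = 10 is not a perfect cube.
  y = 1: RHS = 34 is not a perfect cube.
  y = -1: RHS = -14 is not a perfect cube.
  y = 2: RHS = 202 is not a perfect cube.
  y = -2: RHS = -182 is not a perfect cube.
  y = 3: RHS = 658 is not a perfect cube.
  y = -3: RHS = -638 is not a perfect cube.
Continuing the search up to |y| = 50 finds no solutions either.
No (x, y) in the scanned range satisfies the equation.

No integer solutions with |y| ≤ 50.


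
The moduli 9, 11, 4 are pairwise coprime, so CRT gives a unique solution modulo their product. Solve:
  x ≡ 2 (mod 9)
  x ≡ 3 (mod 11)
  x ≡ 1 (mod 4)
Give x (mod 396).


Moduli 9, 11, 4 are pairwise coprime; by CRT there is a unique solution modulo M = 9 · 11 · 4 = 396.
Solve pairwise, accumulating the modulus:
  Start with x ≡ 2 (mod 9).
  Combine with x ≡ 3 (mod 11): since gcd(9, 11) = 1, we get a unique residue mod 99.
    Write x = 2 + 9·t and substitute into x ≡ 3 (mod 11): 9·t ≡ 3 − 2 = 1 (mod 11).
    The inverse of 9 mod 11 is 5 (since 9·5 = 45 = 4·11 + 1), so t ≡ 5·1 = 5 ≡ 5 (mod 11).
    Then x = 2 + 9·5 = 47, valid modulo lcm(9, 11) = 99: x ≡ 47 (mod 99).
  Combine with x ≡ 1 (mod 4): since gcd(99, 4) = 1, we get a unique residue mod 396.
    Write x = 47 + 99·t and substitute into x ≡ 1 (mod 4): 99·t ≡ 1 − 47 = -46 (mod 4).
    Reduce coefficients mod 4: 3·t ≡ 2 (mod 4).
    The inverse of 3 mod 4 is 3 (since 3·3 = 9 = 2·4 + 1), so t ≡ 3·2 = 6 ≡ 2 (mod 4).
    Then x = 47 + 99·2 = 245, valid modulo lcm(99, 4) = 396: x ≡ 245 (mod 396).
Verify: 245 mod 9 = 2 ✓, 245 mod 11 = 3 ✓, 245 mod 4 = 1 ✓.

x ≡ 245 (mod 396).


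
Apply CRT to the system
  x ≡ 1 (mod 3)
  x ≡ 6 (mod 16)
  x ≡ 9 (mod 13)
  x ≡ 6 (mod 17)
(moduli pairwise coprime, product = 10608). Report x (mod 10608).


Product of moduli M = 3 · 16 · 13 · 17 = 10608.
Merge one congruence at a time:
  Start: x ≡ 1 (mod 3).
  Combine with x ≡ 6 (mod 16); new modulus lcm = 48.
    Write x = 1 + 3·t and substitute into x ≡ 6 (mod 16): 3·t ≡ 6 − 1 = 5 (mod 16).
    The inverse of 3 mod 16 is 11 (since 3·11 = 33 = 2·16 + 1), so t ≡ 11·5 = 55 ≡ 7 (mod 16).
    Then x = 1 + 3·7 = 22, valid modulo lcm(3, 16) = 48: x ≡ 22 (mod 48).
  Combine with x ≡ 9 (mod 13); new modulus lcm = 624.
    Write x = 22 + 48·t and substitute into x ≡ 9 (mod 13): 48·t ≡ 9 − 22 = -13 (mod 13).
    Reduce coefficients mod 13: 9·t ≡ 0 (mod 13).
    The inverse of 9 mod 13 is 3 (since 9·3 = 27 = 2·13 + 1), so t ≡ 3·0 = 0 ≡ 0 (mod 13).
    Then x = 22 + 48·0 = 22, valid modulo lcm(48, 13) = 624: x ≡ 22 (mod 624).
  Combine with x ≡ 6 (mod 17); new modulus lcm = 10608.
    Write x = 22 + 624·t and substitute into x ≡ 6 (mod 17): 624·t ≡ 6 − 22 = -16 (mod 17).
    Reduce coefficients mod 17: 12·t ≡ 1 (mod 17).
    The inverse of 12 mod 17 is 10 (since 12·10 = 120 = 7·17 + 1), so t ≡ 10·1 = 10 ≡ 10 (mod 17).
    Then x = 22 + 624·10 = 6262, valid modulo lcm(624, 17) = 10608: x ≡ 6262 (mod 10608).
Verify against each original: 6262 mod 3 = 1, 6262 mod 16 = 6, 6262 mod 13 = 9, 6262 mod 17 = 6.

x ≡ 6262 (mod 10608).


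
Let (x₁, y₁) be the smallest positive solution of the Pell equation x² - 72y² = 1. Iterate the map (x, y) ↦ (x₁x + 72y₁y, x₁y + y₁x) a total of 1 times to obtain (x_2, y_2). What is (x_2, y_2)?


Step 1: Find the fundamental solution (x₁, y₁) of x² - 72y² = 1.
  Expand √72 as a continued fraction. a₀ = ⌊√72⌋ = 8; iterate m_{k+1} = d_k·a_k − m_k, d_{k+1} = (72 − m_{k+1}²)/d_k, a_{k+1} = ⌊(a₀ + m_{k+1})/d_{k+1}⌋ (starting m₀ = 0, d₀ = 1), with convergents p_k = a_k·p_{k-1} + p_{k-2}, q_k = a_k·q_{k-1} + q_{k-2} (p₋₁ = 1, q₋₁ = 0):
  k = 0: a₀ = 8; p₀/q₀ = 8/1; p₀² − 72·q₀² = 64 − 72 = -8.
  k = 1: m = 8, d = 8, a = ⌊(8 + 8)/8⌋ = 2; p/q = (2·8 + 1)/(2·1 + 0) = 17/2; p² − 72·q² = 289 − 288 = 1.
  The first convergent with p² − 72·q² = 1 gives the fundamental solution (x₁, y₁) = (17, 2).
Step 2: Apply the recurrence (x_{n+1}, y_{n+1}) = (x₁x_n + 72y₁y_n, x₁y_n + y₁x_n) repeatedly.
  From (x_1, y_1) = (17, 2): x_2 = 17·17 + 72·2·2 = 577; y_2 = 17·2 + 2·17 = 68.
Step 3: Verify x_2² - 72·y_2² = 332929 - 332928 = 1 (should be 1). ✓

(x_1, y_1) = (17, 2); (x_2, y_2) = (577, 68).


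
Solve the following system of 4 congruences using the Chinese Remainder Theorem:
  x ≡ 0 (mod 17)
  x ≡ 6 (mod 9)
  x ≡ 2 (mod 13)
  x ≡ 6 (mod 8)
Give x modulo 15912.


Product of moduli M = 17 · 9 · 13 · 8 = 15912.
Merge one congruence at a time:
  Start: x ≡ 0 (mod 17).
  Combine with x ≡ 6 (mod 9); new modulus lcm = 153.
    Write x = 0 + 17·t and substitute into x ≡ 6 (mod 9): 17·t ≡ 6 − 0 = 6 (mod 9).
    Reduce coefficients mod 9: 8·t ≡ 6 (mod 9).
    The inverse of 8 mod 9 is 8 (since 8·8 = 64 = 7·9 + 1), so t ≡ 8·6 = 48 ≡ 3 (mod 9).
    Then x = 0 + 17·3 = 51, valid modulo lcm(17, 9) = 153: x ≡ 51 (mod 153).
  Combine with x ≡ 2 (mod 13); new modulus lcm = 1989.
    Write x = 51 + 153·t and substitute into x ≡ 2 (mod 13): 153·t ≡ 2 − 51 = -49 (mod 13).
    Reduce coefficients mod 13: 10·t ≡ 3 (mod 13).
    The inverse of 10 mod 13 is 4 (since 10·4 = 40 = 3·13 + 1), so t ≡ 4·3 = 12 ≡ 12 (mod 13).
    Then x = 51 + 153·12 = 1887, valid modulo lcm(153, 13) = 1989: x ≡ 1887 (mod 1989).
  Combine with x ≡ 6 (mod 8); new modulus lcm = 15912.
    Write x = 1887 + 1989·t and substitute into x ≡ 6 (mod 8): 1989·t ≡ 6 − 1887 = -1881 (mod 8).
    Reduce coefficients mod 8: 5·t ≡ 7 (mod 8).
    The inverse of 5 mod 8 is 5 (since 5·5 = 25 = 3·8 + 1), so t ≡ 5·7 = 35 ≡ 3 (mod 8).
    Then x = 1887 + 1989·3 = 7854, valid modulo lcm(1989, 8) = 15912: x ≡ 7854 (mod 15912).
Verify against each original: 7854 mod 17 = 0, 7854 mod 9 = 6, 7854 mod 13 = 2, 7854 mod 8 = 6.

x ≡ 7854 (mod 15912).


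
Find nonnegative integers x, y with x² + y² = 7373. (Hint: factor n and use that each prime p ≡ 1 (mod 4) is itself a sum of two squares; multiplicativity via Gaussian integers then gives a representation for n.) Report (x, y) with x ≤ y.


Step 1: Factor n = 7373 = 73 · 101.
Step 2: Check the mod-4 condition on each prime factor: 73 ≡ 1 (mod 4), exponent 1; 101 ≡ 1 (mod 4), exponent 1.
All primes ≡ 3 (mod 4) appear to even exponent (or don't appear), so by the two-squares theorem n IS expressible as a sum of two squares.
Step 3: Build a representation. Here n = 73 · 101 is a product of primes ≡ 1 (mod 4). Each prime p ≡ 1 (mod 4) is itself a sum of two squares; find a² by testing p − a² for a perfect square:
  73: 73 − 1² = 72, 73 − 2² = 69, 73 − 3² = 64 = 8² ⇒ 73 = 3² + 8².
  101: 101 − 1² = 100 = 10² ⇒ 101 = 1² + 10².
  Combine using the Brahmagupta–Fibonacci identity (a² + b²)(c² + d²) = (ac − bd)² + (ad + bc)² = (ac + bd)² + (ad − bc)²:
  73 · 101 = 7373: from (3² + 8²)(1² + 10²), take (3·1 − 8·10, 3·10 + 8·1) = (3 − 80, 30 + 8) = (-77, 38); dropping signs (only squares matter) gives (77, 38); check 77² + 38² = 5929 + 1444 = 7373 ✓.
Step 4: Order so x ≤ y and verify: 38² + 77² = 1444 + 5929 = 7373 = n. ✓

n = 7373 = 38² + 77² (one valid representation with x ≤ y).


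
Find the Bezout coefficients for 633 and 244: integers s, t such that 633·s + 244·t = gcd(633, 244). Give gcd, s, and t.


Euclidean algorithm on (633, 244) — divide until remainder is 0:
  633 = 2 · 244 + 145
  244 = 1 · 145 + 99
  145 = 1 · 99 + 46
  99 = 2 · 46 + 7
  46 = 6 · 7 + 4
  7 = 1 · 4 + 3
  4 = 1 · 3 + 1
  3 = 3 · 1 + 0
gcd(633, 244) = 1.
Track Bezout coefficients alongside the remainders: start with r₀ = 633 = a·1 + b·0 (s = 1, t = 0) and r₁ = 244 = a·0 + b·1 (s = 0, t = 1); each new remainder r_{k+1} = r_{k-1} − q_k·r_k inherits s_{k+1} = s_{k-1} − q_k·s_k, t_{k+1} = t_{k-1} − q_k·t_k, so r_k = a·s_k + b·t_k at every step:
  q = 2: r = 145, s = 1 − 2·0 = 1, t = 0 − 2·1 = -2  (check: 633·1 + 244·(-2) = 145)
  q = 1: r = 99, s = 0 − 1·1 = -1, t = 1 − 1·(-2) = 3  (check: 633·(-1) + 244·3 = 99)
  q = 1: r = 46, s = 1 − 1·(-1) = 2, t = -2 − 1·3 = -5  (check: 633·2 + 244·(-5) = 46)
  q = 2: r = 7, s = -1 − 2·2 = -5, t = 3 − 2·(-5) = 13  (check: 633·(-5) + 244·13 = 7)
  q = 6: r = 4, s = 2 − 6·(-5) = 32, t = -5 − 6·13 = -83  (check: 633·32 + 244·(-83) = 4)
  q = 1: r = 3, s = -5 − 1·32 = -37, t = 13 − 1·(-83) = 96  (check: 633·(-37) + 244·96 = 3)
  q = 1: r = 1, s = 32 − 1·(-37) = 69, t = -83 − 1·96 = -179  (check: 633·69 + 244·(-179) = 1)
The row with r = 1 (the gcd) gives the Bezout coefficients s = 69, t = -179.
Result: 633 · (69) + 244 · (-179) = 1.

gcd(633, 244) = 1; s = 69, t = -179 (check: 633·69 + 244·(-179) = 1).


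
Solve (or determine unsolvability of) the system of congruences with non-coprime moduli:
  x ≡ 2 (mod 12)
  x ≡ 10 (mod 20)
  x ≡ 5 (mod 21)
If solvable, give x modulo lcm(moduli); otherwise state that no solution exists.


Moduli 12, 20, 21 are not pairwise coprime, so CRT works modulo lcm(m_i) when all pairwise compatibility conditions hold.
Pairwise compatibility: gcd(m_i, m_j) must divide a_i - a_j for every pair.
Merge one congruence at a time:
  Start: x ≡ 2 (mod 12).
  Combine with x ≡ 10 (mod 20): gcd(12, 20) = 4; 10 - 2 = 8, which IS divisible by 4, so compatible.
    Write x = 2 + 12·t and substitute into x ≡ 10 (mod 20): 12·t ≡ 10 − 2 = 8 (mod 20).
    Divide the congruence (and modulus) by g = 4: 3·t ≡ 2 (mod 5).
    The inverse of 3 mod 5 is 2 (since 3·2 = 6 = 1·5 + 1), so t ≡ 2·2 = 4 ≡ 4 (mod 5).
    Then x = 2 + 12·4 = 50, valid modulo lcm(12, 20) = 60: x ≡ 50 (mod 60).
  Combine with x ≡ 5 (mod 21): gcd(60, 21) = 3; 5 - 50 = -45, which IS divisible by 3, so compatible.
    Write x = 50 + 60·t and substitute into x ≡ 5 (mod 21): 60·t ≡ 5 − 50 = -45 (mod 21).
    Divide the congruence (and modulus) by g = 3: 20·t ≡ -15 (mod 7).
    Reduce coefficients mod 7: 6·t ≡ 6 (mod 7).
    The inverse of 6 mod 7 is 6 (since 6·6 = 36 = 5·7 + 1), so t ≡ 6·6 = 36 ≡ 1 (mod 7).
    Then x = 50 + 60·1 = 110, valid modulo lcm(60, 21) = 420: x ≡ 110 (mod 420).
Verify: 110 mod 12 = 2, 110 mod 20 = 10, 110 mod 21 = 5.

x ≡ 110 (mod 420).


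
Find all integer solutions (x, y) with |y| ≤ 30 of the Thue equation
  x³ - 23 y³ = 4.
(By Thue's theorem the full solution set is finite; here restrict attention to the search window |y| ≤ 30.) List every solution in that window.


The equation is x³ - 23y³ = 4. For fixed y, x³ = 23·y³ + 4, so a solution requires the RHS to be a perfect cube.
Strategy: iterate y from -30 to 30, compute RHS = 23·y³ + 4, and check whether it is a (positive or negative) perfect cube.
Check small values of y:
  y = 0: RHS = 4 is not a perfect cube.
  y = 1: RHS = 27 = (3)³ ⇒ x = 3 works.
  y = -1: RHS = -19 is not a perfect cube.
  y = 2: RHS = 188 is not a perfect cube.
  y = -2: RHS = -180 is not a perfect cube.
  y = 3: RHS = 625 is not a perfect cube.
  y = -3: RHS = -617 is not a perfect cube.
Continuing the search up to |y| = 30 finds no further solutions beyond those listed.
Collected solutions: (3, 1).

Solutions (with |y| ≤ 30): (3, 1).


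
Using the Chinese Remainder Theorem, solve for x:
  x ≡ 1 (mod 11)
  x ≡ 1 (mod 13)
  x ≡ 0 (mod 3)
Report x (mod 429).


Moduli 11, 13, 3 are pairwise coprime; by CRT there is a unique solution modulo M = 11 · 13 · 3 = 429.
Solve pairwise, accumulating the modulus:
  Start with x ≡ 1 (mod 11).
  Combine with x ≡ 1 (mod 13): since gcd(11, 13) = 1, we get a unique residue mod 143.
    Write x = 1 + 11·t and substitute into x ≡ 1 (mod 13): 11·t ≡ 1 − 1 = 0 (mod 13).
    The inverse of 11 mod 13 is 6 (since 11·6 = 66 = 5·13 + 1), so t ≡ 6·0 = 0 ≡ 0 (mod 13).
    Then x = 1 + 11·0 = 1, valid modulo lcm(11, 13) = 143: x ≡ 1 (mod 143).
  Combine with x ≡ 0 (mod 3): since gcd(143, 3) = 1, we get a unique residue mod 429.
    Write x = 1 + 143·t and substitute into x ≡ 0 (mod 3): 143·t ≡ 0 − 1 = -1 (mod 3).
    Reduce coefficients mod 3: 2·t ≡ 2 (mod 3).
    The inverse of 2 mod 3 is 2 (since 2·2 = 4 = 1·3 + 1), so t ≡ 2·2 = 4 ≡ 1 (mod 3).
    Then x = 1 + 143·1 = 144, valid modulo lcm(143, 3) = 429: x ≡ 144 (mod 429).
Verify: 144 mod 11 = 1 ✓, 144 mod 13 = 1 ✓, 144 mod 3 = 0 ✓.

x ≡ 144 (mod 429).


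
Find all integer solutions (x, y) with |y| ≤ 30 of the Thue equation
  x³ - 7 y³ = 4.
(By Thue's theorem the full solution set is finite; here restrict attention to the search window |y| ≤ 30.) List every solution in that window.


The equation is x³ - 7y³ = 4. For fixed y, x³ = 7·y³ + 4, so a solution requires the RHS to be a perfect cube.
Strategy: iterate y from -30 to 30, compute RHS = 7·y³ + 4, and check whether it is a (positive or negative) perfect cube.
Check small values of y:
  y = 0: RHS = 4 is not a perfect cube.
  y = 1: RHS = 11 is not a perfect cube.
  y = -1: RHS = -3 is not a perfect cube.
  y = 2: RHS = 60 is not a perfect cube.
  y = -2: RHS = -52 is not a perfect cube.
  y = 3: RHS = 193 is not a perfect cube.
  y = -3: RHS = -185 is not a perfect cube.
Continuing the search up to |y| = 30 finds no solutions either.
No (x, y) in the scanned range satisfies the equation.

No integer solutions with |y| ≤ 30.


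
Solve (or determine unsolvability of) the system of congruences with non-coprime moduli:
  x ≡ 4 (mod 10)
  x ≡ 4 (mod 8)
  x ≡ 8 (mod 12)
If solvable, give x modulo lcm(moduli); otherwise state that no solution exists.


Moduli 10, 8, 12 are not pairwise coprime, so CRT works modulo lcm(m_i) when all pairwise compatibility conditions hold.
Pairwise compatibility: gcd(m_i, m_j) must divide a_i - a_j for every pair.
Merge one congruence at a time:
  Start: x ≡ 4 (mod 10).
  Combine with x ≡ 4 (mod 8): gcd(10, 8) = 2; 4 - 4 = 0, which IS divisible by 2, so compatible.
    Write x = 4 + 10·t and substitute into x ≡ 4 (mod 8): 10·t ≡ 4 − 4 = 0 (mod 8).
    Divide the congruence (and modulus) by g = 2: 5·t ≡ 0 (mod 4).
    Reduce coefficients mod 4: 1·t ≡ 0 (mod 4).
    So t ≡ 0 (mod 4).
    Then x = 4 + 10·0 = 4, valid modulo lcm(10, 8) = 40: x ≡ 4 (mod 40).
  Combine with x ≡ 8 (mod 12): gcd(40, 12) = 4; 8 - 4 = 4, which IS divisible by 4, so compatible.
    Write x = 4 + 40·t and substitute into x ≡ 8 (mod 12): 40·t ≡ 8 − 4 = 4 (mod 12).
    Divide the congruence (and modulus) by g = 4: 10·t ≡ 1 (mod 3).
    Reduce coefficients mod 3: 1·t ≡ 1 (mod 3).
    So t ≡ 1 (mod 3).
    Then x = 4 + 40·1 = 44, valid modulo lcm(40, 12) = 120: x ≡ 44 (mod 120).
Verify: 44 mod 10 = 4, 44 mod 8 = 4, 44 mod 12 = 8.

x ≡ 44 (mod 120).


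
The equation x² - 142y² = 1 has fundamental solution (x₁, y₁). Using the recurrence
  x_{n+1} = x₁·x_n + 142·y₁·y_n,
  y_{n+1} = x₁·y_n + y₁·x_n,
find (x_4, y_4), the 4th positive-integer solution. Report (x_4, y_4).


Step 1: Find the fundamental solution (x₁, y₁) of x² - 142y² = 1.
  Expand √142 as a continued fraction. a₀ = ⌊√142⌋ = 11; iterate m_{k+1} = d_k·a_k − m_k, d_{k+1} = (142 − m_{k+1}²)/d_k, a_{k+1} = ⌊(a₀ + m_{k+1})/d_{k+1}⌋ (starting m₀ = 0, d₀ = 1), with convergents p_k = a_k·p_{k-1} + p_{k-2}, q_k = a_k·q_{k-1} + q_{k-2} (p₋₁ = 1, q₋₁ = 0):
  k = 0: a₀ = 11; p₀/q₀ = 11/1; p₀² − 142·q₀² = 121 − 142 = -21.
  k = 1: m = 11, d = 21, a = ⌊(11 + 11)/21⌋ = 1; p/q = (1·11 + 1)/(1·1 + 0) = 12/1; p² − 142·q² = 144 − 142 = 2.
  k = 2: m = 10, d = 2, a = ⌊(11 + 10)/2⌋ = 10; p/q = (10·12 + 11)/(10·1 + 1) = 131/11; p² − 142·q² = 17161 − 17182 = -21.
  k = 3: m = 10, d = 21, a = ⌊(11 + 10)/21⌋ = 1; p/q = (1·131 + 12)/(1·11 + 1) = 143/12; p² − 142·q² = 20449 − 20448 = 1.
  The first convergent with p² − 142·q² = 1 gives the fundamental solution (x₁, y₁) = (143, 12).
Step 2: Apply the recurrence (x_{n+1}, y_{n+1}) = (x₁x_n + 142y₁y_n, x₁y_n + y₁x_n) repeatedly.
  From (x_1, y_1) = (143, 12): x_2 = 143·143 + 142·12·12 = 40897; y_2 = 143·12 + 12·143 = 3432.
  From (x_2, y_2) = (40897, 3432): x_3 = 143·40897 + 142·12·3432 = 11696399; y_3 = 143·3432 + 12·40897 = 981540.
  From (x_3, y_3) = (11696399, 981540): x_4 = 143·11696399 + 142·12·981540 = 3345129217; y_4 = 143·981540 + 12·11696399 = 280717008.
Step 3: Verify x_4² - 142·y_4² = 11189889478427033089 - 11189889478427033088 = 1 (should be 1). ✓

(x_1, y_1) = (143, 12); (x_4, y_4) = (3345129217, 280717008).
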